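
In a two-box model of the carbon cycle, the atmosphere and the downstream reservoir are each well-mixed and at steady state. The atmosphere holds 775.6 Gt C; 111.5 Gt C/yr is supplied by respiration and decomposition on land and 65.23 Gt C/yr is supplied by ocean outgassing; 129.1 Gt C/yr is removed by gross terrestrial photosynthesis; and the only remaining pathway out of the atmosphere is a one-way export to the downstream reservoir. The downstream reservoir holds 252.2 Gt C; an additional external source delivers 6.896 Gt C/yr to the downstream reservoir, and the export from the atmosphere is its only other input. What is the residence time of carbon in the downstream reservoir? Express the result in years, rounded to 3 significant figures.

4.63 yr

Balance the atmosphere: ΣF_in = 111.5 + 65.23 = 176.73 Gt C/yr.
Export to the downstream reservoir = ΣF_in − (129.1) = 47.630 Gt C/yr.
Total input to the downstream reservoir = 47.630 + 6.896 = 54.526 Gt C/yr; at steady state this equals its total output.
τ = M / F = 252.2 / 54.526 = 4.625 yr.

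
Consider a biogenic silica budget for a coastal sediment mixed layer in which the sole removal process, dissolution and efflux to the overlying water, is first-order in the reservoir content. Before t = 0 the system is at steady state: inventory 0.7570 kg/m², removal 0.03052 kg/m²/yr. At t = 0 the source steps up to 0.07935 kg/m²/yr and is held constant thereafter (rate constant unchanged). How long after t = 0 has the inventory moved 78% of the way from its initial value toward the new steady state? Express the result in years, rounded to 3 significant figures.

37.6 yr

τ = M₀/F₀ = 0.7570/0.03052 = 24.80 yr.
The remaining gap fraction is e^(−t/τ); 78% covered ⇒ e^(−t/τ) = 0.220.
t = −τ ln(0.220) = 24.80 × 1.514 = 37.56 yr.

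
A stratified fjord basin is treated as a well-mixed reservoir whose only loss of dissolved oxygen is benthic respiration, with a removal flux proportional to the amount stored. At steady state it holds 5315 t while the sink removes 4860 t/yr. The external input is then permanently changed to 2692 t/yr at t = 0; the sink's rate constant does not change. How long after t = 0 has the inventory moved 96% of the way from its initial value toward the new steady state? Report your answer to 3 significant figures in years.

3.52 yr

τ = M₀/F₀ = 5315/4860 = 1.094 yr.
The remaining gap fraction is e^(−t/τ); 96% covered ⇒ e^(−t/τ) = 0.0400.
t = −τ ln(0.0400) = 1.094 × 3.219 = 3.520 yr.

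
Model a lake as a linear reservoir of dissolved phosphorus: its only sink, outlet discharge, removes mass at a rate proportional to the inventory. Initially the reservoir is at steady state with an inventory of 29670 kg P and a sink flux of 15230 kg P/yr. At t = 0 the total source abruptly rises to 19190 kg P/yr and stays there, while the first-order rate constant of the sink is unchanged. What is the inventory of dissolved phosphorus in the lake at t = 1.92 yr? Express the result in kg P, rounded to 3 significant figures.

34500 kg P

τ = M₀/F₀ = 29670/15230 = 1.948 yr; rate constant k = 1/τ.
New steady state M_∞ = F₁/k = F₁·τ = 19190 × 1.948 = 37385 kg P.
M(t) = M_∞ + (M₀ − M_∞)·e^(−t/τ); t/τ = 1.92/1.948 = 0.9856, so e^(−t/τ) = 0.3732.
M(t) = 37385 − 7715 × 0.3732 = 34505 kg P.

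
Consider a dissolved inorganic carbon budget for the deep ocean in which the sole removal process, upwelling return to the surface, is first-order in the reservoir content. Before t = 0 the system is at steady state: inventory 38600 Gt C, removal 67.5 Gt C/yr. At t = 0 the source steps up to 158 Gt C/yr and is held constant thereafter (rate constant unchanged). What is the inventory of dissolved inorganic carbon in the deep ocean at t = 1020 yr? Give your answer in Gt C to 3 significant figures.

The sink rate constant is k = F₀/M₀ = 67.5/38600 = 0.001749 yr⁻¹.
Solving dM/dt = F₁ − kM with M(0) = M₀ gives M(t) = F₁/k + (M₀ − F₁/k)·e^(−kt).
F₁/k = 158/0.001749 = 90353 Gt C; kt = 0.001749 × 1020 = 1.784, e^(−kt) = 0.1680.
M(1020) = 90353 + (38600 − 90353) × 0.1680 = 90353 − 8695 = 81657 Gt C.

81700 Gt C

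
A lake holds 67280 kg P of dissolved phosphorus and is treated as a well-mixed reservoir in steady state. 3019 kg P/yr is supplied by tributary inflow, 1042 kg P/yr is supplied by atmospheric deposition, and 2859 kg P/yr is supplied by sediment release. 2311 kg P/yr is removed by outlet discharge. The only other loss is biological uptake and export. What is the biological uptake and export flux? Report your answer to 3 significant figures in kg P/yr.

4610 kg P/yr

At steady state ΣF_in = ΣF_out.
ΣF_in = 3019 + 1042 + 2859 = 6920.0 kg P/yr.
Biological uptake and export flux = ΣF_in − (2311) = 6920.0 − 2311 = 4609 kg P/yr.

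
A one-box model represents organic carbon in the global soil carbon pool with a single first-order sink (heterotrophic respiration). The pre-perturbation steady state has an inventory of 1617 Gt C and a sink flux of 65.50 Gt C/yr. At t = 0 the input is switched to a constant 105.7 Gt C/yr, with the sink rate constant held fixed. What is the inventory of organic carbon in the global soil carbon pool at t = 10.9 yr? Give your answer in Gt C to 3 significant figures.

1970 Gt C

The sink rate constant is k = F₀/M₀ = 65.50/1617 = 0.04051 yr⁻¹.
Solving dM/dt = F₁ − kM with M(0) = M₀ gives M(t) = F₁/k + (M₀ − F₁/k)·e^(−kt).
F₁/k = 105.7/0.04051 = 2609.4 Gt C; kt = 0.04051 × 10.9 = 0.4415, e^(−kt) = 0.6431.
M(10.9) = 2609.4 + (1617 − 2609.4) × 0.6431 = 2609.4 − 638.2 = 1971.2 Gt C.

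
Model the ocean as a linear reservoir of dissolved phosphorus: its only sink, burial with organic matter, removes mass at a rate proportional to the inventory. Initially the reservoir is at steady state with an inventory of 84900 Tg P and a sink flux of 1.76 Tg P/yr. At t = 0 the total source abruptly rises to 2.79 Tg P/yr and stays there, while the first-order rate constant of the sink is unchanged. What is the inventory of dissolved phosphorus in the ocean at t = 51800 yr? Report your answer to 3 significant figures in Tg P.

118000 Tg P

Residence time τ = M₀/F₀ = 48240 yr. The eventual steady state is M_∞ = M₀·(F₁/F₀) = 84900 × 2.79/1.76 = 134590 Tg P.
The anomaly ΔM(t) = M(t) − M_∞ decays as ΔM₀·e^(−t/τ) with ΔM₀ = 84900 − 134590 = −49690 Tg P.
At t = 51800 yr, e^(−t/τ) = e^(−1.074) = 0.3417, so ΔM = −16980 Tg P and M = 134590 − 16980 = 117610 Tg P.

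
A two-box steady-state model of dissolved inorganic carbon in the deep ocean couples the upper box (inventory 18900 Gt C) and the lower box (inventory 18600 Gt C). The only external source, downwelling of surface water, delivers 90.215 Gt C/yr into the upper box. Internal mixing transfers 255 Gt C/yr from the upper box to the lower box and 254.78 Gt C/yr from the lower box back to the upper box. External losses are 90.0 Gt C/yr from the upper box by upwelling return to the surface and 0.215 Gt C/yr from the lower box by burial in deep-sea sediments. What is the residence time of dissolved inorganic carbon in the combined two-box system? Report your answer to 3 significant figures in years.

For the system as a whole, the A↔B exchange is internal and contributes nothing to the throughput; only the external sinks remove mass.
M_total = 18900 + 18600 = 37500 Gt C.
ΣF_external_out = 90.0 + 0.215 = 90.215 Gt C/yr.
τ = M_total / ΣF_ext = 37500 / 90.215 = 415.7 yr.

416 yr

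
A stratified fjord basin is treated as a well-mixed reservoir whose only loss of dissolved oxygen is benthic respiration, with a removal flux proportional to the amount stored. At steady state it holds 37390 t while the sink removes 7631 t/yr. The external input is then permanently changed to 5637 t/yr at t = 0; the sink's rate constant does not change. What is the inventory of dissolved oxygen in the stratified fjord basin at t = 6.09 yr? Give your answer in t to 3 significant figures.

Residence time τ = M₀/F₀ = 4.900 yr. The eventual steady state is M_∞ = M₀·(F₁/F₀) = 37390 × 5637/7631 = 27620 t.
The anomaly ΔM(t) = M(t) − M_∞ decays as ΔM₀·e^(−t/τ) with ΔM₀ = 37390 − 27620 = 9770 t.
At t = 6.09 yr, e^(−t/τ) = e^(−1.243) = 0.2885, so ΔM = 2819 t and M = 27620 + 2819 = 30439 t.

30400 t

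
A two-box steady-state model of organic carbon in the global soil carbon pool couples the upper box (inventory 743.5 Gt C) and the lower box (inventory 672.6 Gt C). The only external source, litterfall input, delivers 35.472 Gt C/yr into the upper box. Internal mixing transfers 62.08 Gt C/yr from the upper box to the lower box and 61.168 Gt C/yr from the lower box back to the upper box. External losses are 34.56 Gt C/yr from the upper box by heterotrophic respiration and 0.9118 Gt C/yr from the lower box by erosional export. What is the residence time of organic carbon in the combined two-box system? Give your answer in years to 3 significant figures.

Treat the two boxes together as one reservoir: the mixing fluxes between them are internal recycling, so τ = ΣM / Σ(external losses).
M_total = 743.5 + 672.6 = 1416.1 Gt C.
ΣF_external_out = 34.56 + 0.9118 = 35.472 Gt C/yr.
τ = M_total / ΣF_ext = 1416.1 / 35.472 = 39.92 yr.

39.9 yr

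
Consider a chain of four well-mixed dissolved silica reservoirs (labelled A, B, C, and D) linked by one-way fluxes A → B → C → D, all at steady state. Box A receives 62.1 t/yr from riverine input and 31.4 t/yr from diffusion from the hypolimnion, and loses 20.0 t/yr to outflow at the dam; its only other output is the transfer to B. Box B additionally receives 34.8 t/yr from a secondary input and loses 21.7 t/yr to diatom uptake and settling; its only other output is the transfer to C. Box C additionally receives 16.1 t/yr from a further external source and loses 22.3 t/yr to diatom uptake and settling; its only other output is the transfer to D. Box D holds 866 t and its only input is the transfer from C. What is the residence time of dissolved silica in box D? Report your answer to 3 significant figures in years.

10.8 yr

Box A: F(A→B) = (62.1 + 31.4) − 20.0 = 73.500 t/yr.
Box B: F(B→C) = (73.500 + 34.8) − 21.7 = 86.600 t/yr.
Box C: F(C→D) = (86.600 + 16.1) − 22.3 = 80.400 t/yr.
Box D throughput = its input = 80.400 t/yr; τ = 866 / 80.400 = 10.77 yr.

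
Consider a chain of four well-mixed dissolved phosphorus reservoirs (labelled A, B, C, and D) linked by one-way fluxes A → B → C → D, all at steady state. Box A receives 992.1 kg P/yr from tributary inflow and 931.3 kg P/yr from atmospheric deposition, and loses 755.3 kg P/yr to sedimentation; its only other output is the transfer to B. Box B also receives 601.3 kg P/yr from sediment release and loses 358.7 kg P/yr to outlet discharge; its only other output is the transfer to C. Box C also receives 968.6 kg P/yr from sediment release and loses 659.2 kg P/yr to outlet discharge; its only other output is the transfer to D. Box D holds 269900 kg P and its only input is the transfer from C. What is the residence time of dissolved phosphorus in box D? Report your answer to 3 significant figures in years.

157 yr

Box A: F(A→B) = (992.1 + 931.3) − 755.3 = 1168.1 kg P/yr.
Box B: F(B→C) = (1168.1 + 601.3) − 358.7 = 1410.7 kg P/yr.
Box C: F(C→D) = (1410.7 + 968.6) − 659.2 = 1720.1 kg P/yr.
Box D throughput = its input = 1720.1 kg P/yr; τ = 269900 / 1720.1 = 156.9 yr.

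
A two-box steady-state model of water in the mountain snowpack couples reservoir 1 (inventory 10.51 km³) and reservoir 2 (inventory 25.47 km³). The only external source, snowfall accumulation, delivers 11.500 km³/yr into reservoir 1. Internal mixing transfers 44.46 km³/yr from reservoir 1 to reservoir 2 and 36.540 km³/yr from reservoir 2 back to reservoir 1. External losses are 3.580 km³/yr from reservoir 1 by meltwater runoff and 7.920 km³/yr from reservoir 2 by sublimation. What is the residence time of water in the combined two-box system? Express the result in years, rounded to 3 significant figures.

Treat the two boxes together as one reservoir: the mixing fluxes between them are internal recycling, so τ = ΣM / Σ(external losses).
M_total = 10.51 + 25.47 = 35.980 km³.
ΣF_external_out = 3.580 + 7.920 = 11.500 km³/yr.
τ = M_total / ΣF_ext = 35.980 / 11.500 = 3.129 yr.

3.13 yr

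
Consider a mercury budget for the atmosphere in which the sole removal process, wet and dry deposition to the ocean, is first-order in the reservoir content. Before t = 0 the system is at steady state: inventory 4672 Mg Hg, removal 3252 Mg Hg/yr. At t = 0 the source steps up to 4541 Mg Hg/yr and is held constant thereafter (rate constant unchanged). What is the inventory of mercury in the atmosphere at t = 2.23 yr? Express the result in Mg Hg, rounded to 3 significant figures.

Residence time τ = M₀/F₀ = 1.437 yr. The eventual steady state is M_∞ = M₀·(F₁/F₀) = 4672 × 4541/3252 = 6523.8 Mg Hg.
The anomaly ΔM(t) = M(t) − M_∞ decays as ΔM₀·e^(−t/τ) with ΔM₀ = 4672 − 6523.8 = −1852 Mg Hg.
At t = 2.23 yr, e^(−t/τ) = e^(−1.552) = 0.2118, so ΔM = −392.2 Mg Hg and M = 6523.8 − 392.2 = 6131.7 Mg Hg.

6130 Mg Hg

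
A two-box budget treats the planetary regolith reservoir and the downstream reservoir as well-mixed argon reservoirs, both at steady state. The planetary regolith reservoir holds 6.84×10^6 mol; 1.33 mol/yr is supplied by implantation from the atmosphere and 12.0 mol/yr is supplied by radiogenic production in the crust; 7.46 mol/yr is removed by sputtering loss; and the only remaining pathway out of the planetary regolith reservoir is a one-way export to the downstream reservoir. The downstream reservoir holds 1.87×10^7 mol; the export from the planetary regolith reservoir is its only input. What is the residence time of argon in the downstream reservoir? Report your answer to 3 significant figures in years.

3.19×10^6 yr

Balance the planetary regolith reservoir: ΣF_in = 1.33 + 12.0 = 13.330 mol/yr.
Export to the downstream reservoir = ΣF_in − (7.46) = 5.8700 mol/yr.
At steady state the output of the downstream reservoir equals its input, 5.8700 mol/yr.
τ = M / F = 1.87×10^7 / 5.8700 = 3.186×10^6 yr.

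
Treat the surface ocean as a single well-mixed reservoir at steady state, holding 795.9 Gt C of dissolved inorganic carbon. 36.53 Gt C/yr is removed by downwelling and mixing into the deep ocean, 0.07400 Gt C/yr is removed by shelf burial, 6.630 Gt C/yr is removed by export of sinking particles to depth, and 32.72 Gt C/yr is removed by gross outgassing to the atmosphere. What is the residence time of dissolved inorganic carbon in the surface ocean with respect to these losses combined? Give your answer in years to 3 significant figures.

Total removal = 36.53 + 0.07400 + 6.630 + 32.72 = 75.954 Gt C/yr.
τ = M / ΣF_out = 795.9 / 75.954 = 10.48 yr.

10.5 yr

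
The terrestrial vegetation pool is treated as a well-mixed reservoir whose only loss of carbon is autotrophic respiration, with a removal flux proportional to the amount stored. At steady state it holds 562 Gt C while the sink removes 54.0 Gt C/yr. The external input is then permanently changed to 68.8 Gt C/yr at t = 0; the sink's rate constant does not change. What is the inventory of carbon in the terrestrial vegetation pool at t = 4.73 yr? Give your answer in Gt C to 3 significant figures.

τ = M₀/F₀ = 562/54.0 = 10.41 yr; rate constant k = 1/τ.
New steady state M_∞ = F₁/k = F₁·τ = 68.8 × 10.41 = 716.03 Gt C.
M(t) = M_∞ + (M₀ − M_∞)·e^(−t/τ); t/τ = 4.73/10.41 = 0.4545, so e^(−t/τ) = 0.6348.
M(t) = 716.03 − 154.0 × 0.6348 = 618.26 Gt C.

618 Gt C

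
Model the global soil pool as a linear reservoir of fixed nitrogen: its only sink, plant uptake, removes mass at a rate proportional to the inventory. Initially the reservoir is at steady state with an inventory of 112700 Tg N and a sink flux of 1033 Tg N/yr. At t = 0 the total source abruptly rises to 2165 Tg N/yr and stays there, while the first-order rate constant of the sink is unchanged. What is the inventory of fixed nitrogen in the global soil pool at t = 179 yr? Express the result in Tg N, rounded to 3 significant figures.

212000 Tg N

τ = M₀/F₀ = 112700/1033 = 109.1 yr; rate constant k = 1/τ.
New steady state M_∞ = F₁/k = F₁·τ = 2165 × 109.1 = 236200 Tg N.
M(t) = M_∞ + (M₀ − M_∞)·e^(−t/τ); t/τ = 179/109.1 = 1.641, so e^(−t/τ) = 0.1938.
M(t) = 236200 − 123500 × 0.1938 = 212260 Tg N.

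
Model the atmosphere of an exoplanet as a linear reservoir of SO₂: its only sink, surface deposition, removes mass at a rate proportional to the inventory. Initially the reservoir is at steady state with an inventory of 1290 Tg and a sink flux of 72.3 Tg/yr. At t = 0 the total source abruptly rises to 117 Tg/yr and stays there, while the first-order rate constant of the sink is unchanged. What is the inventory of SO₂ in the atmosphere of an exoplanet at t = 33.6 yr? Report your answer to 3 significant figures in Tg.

τ = M₀/F₀ = 1290/72.3 = 17.84 yr; rate constant k = 1/τ.
New steady state M_∞ = F₁/k = F₁·τ = 117 × 17.84 = 2087.6 Tg.
M(t) = M_∞ + (M₀ − M_∞)·e^(−t/τ); t/τ = 33.6/17.84 = 1.883, so e^(−t/τ) = 0.1521.
M(t) = 2087.6 − 797.6 × 0.1521 = 1966.2 Tg.

1970 Tg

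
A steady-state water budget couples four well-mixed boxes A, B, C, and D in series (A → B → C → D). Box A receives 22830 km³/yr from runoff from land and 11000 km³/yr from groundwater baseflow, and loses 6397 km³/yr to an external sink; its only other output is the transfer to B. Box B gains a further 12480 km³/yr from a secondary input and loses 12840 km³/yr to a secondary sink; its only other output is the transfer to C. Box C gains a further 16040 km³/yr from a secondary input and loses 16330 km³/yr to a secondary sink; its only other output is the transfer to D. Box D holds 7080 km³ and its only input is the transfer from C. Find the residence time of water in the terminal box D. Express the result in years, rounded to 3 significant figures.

0.264 yr

Box A: F(A→B) = (22830 + 11000) − 6397 = 27433 km³/yr.
Box B: F(B→C) = (27433 + 12480) − 12840 = 27073 km³/yr.
Box C: F(C→D) = (27073 + 16040) − 16330 = 26783 km³/yr.
Box D throughput = its input = 26783 km³/yr; τ = 7080 / 26783 = 0.2643 yr.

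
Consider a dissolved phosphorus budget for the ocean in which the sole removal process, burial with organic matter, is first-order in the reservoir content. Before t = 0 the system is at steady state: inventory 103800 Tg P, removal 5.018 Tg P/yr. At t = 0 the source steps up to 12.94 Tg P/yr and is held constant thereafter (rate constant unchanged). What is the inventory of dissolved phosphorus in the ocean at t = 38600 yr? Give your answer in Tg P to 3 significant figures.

The sink rate constant is k = F₀/M₀ = 5.018/103800 = 4.834×10^-5 yr⁻¹.
Solving dM/dt = F₁ − kM with M(0) = M₀ gives M(t) = F₁/k + (M₀ − F₁/k)·e^(−kt).
F₁/k = 12.94/4.834×10^-5 = 267670 Tg P; kt = 4.834×10^-5 × 38600 = 1.866, e^(−kt) = 0.1547.
M(38600) = 267670 + (103800 − 267670) × 0.1547 = 267670 − 25360 = 242310 Tg P.

242000 Tg P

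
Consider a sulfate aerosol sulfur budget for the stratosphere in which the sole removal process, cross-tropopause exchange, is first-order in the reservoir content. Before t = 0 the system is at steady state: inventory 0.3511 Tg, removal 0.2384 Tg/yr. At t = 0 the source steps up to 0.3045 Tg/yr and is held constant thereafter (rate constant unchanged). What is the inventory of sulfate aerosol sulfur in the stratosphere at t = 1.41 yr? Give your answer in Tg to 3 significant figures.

0.411 Tg

Residence time τ = M₀/F₀ = 1.473 yr. The eventual steady state is M_∞ = M₀·(F₁/F₀) = 0.3511 × 0.3045/0.2384 = 0.44845 Tg.
The anomaly ΔM(t) = M(t) − M_∞ decays as ΔM₀·e^(−t/τ) with ΔM₀ = 0.3511 − 0.44845 = −0.09735 Tg.
At t = 1.41 yr, e^(−t/τ) = e^(−0.9574) = 0.3839, so ΔM = −0.03737 Tg and M = 0.44845 − 0.03737 = 0.41108 Tg.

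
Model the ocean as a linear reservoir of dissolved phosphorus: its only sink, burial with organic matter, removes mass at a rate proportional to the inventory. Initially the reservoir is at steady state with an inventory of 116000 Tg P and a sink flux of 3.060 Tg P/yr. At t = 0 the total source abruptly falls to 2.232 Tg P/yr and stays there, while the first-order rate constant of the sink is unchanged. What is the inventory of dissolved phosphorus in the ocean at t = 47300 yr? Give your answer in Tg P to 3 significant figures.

Residence time τ = M₀/F₀ = 37910 yr. The eventual steady state is M_∞ = M₀·(F₁/F₀) = 116000 × 2.232/3.060 = 84612 Tg P.
The anomaly ΔM(t) = M(t) − M_∞ decays as ΔM₀·e^(−t/τ) with ΔM₀ = 116000 − 84612 = 31390 Tg P.
At t = 47300 yr, e^(−t/τ) = e^(−1.248) = 0.2872, so ΔM = 9013 Tg P and M = 84612 + 9013 = 93625 Tg P.

93600 Tg P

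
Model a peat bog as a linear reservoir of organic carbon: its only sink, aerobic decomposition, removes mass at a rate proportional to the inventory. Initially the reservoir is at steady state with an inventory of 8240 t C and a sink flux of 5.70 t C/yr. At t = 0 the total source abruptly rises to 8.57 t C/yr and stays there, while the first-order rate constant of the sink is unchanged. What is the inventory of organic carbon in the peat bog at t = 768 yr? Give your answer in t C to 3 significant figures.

9950 t C

τ = M₀/F₀ = 8240/5.70 = 1446 yr; rate constant k = 1/τ.
New steady state M_∞ = F₁/k = F₁·τ = 8.57 × 1446 = 12389 t C.
M(t) = M_∞ + (M₀ − M_∞)·e^(−t/τ); t/τ = 768/1446 = 0.5313, so e^(−t/τ) = 0.5879.
M(t) = 12389 − 4149 × 0.5879 = 9949.9 t C.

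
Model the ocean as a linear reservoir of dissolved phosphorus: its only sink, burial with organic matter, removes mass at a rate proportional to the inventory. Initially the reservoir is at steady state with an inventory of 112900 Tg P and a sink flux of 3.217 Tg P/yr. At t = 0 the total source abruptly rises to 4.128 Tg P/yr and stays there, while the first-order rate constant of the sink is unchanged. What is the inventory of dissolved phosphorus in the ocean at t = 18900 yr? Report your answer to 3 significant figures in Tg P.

126000 Tg P

τ = M₀/F₀ = 112900/3.217 = 35090 yr; rate constant k = 1/τ.
New steady state M_∞ = F₁/k = F₁·τ = 4.128 × 35090 = 144870 Tg P.
M(t) = M_∞ + (M₀ − M_∞)·e^(−t/τ); t/τ = 18900/35090 = 0.5385, so e^(−t/τ) = 0.5836.
M(t) = 144870 − 31970 × 0.5836 = 126210 Tg P.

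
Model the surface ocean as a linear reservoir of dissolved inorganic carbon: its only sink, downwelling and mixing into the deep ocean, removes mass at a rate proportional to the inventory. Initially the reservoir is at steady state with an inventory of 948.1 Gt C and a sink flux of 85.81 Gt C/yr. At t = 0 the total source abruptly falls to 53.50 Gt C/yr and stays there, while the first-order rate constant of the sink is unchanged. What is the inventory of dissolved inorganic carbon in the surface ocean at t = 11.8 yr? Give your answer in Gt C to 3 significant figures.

The sink rate constant is k = F₀/M₀ = 85.81/948.1 = 0.09051 yr⁻¹.
Solving dM/dt = F₁ − kM with M(0) = M₀ gives M(t) = F₁/k + (M₀ − F₁/k)·e^(−kt).
F₁/k = 53.50/0.09051 = 591.11 Gt C; kt = 0.09051 × 11.8 = 1.068, e^(−kt) = 0.3437.
M(11.8) = 591.11 + (948.1 − 591.11) × 0.3437 = 591.11 + 122.7 = 713.81 Gt C.

714 Gt C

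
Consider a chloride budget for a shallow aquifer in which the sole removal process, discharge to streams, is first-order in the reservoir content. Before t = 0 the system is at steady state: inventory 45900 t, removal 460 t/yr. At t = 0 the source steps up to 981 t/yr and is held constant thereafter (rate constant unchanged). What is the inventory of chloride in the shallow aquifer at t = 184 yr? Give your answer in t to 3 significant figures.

Residence time τ = M₀/F₀ = 99.78 yr. The eventual steady state is M_∞ = M₀·(F₁/F₀) = 45900 × 981/460 = 97887 t.
The anomaly ΔM(t) = M(t) − M_∞ decays as ΔM₀·e^(−t/τ) with ΔM₀ = 45900 − 97887 = −51990 t.
At t = 184 yr, e^(−t/τ) = e^(−1.844) = 0.1582, so ΔM = −8223 t and M = 97887 − 8223 = 89663 t.

89700 t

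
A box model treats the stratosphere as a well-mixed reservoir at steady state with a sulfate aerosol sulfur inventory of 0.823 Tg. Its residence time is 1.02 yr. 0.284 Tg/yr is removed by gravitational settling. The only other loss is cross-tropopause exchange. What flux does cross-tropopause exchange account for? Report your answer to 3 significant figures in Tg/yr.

0.523 Tg/yr

Total removal F = M/τ = 0.823 / 1.02 = 0.8069 Tg/yr.
Cross-tropopause exchange = F − (0.284) = 0.8069 − 0.2840 = 0.5229 Tg/yr.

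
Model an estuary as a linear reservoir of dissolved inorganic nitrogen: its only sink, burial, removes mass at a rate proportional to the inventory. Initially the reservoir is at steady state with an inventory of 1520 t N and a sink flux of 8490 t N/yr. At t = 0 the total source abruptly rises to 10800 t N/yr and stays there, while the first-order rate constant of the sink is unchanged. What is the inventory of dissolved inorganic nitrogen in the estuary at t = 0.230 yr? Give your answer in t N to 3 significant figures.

τ = M₀/F₀ = 1520/8490 = 0.1790 yr; rate constant k = 1/τ.
New steady state M_∞ = F₁/k = F₁·τ = 10800 × 0.1790 = 1933.6 t N.
M(t) = M_∞ + (M₀ − M_∞)·e^(−t/τ); t/τ = 0.230/0.1790 = 1.285, so e^(−t/τ) = 0.2767.
M(t) = 1933.6 − 413.6 × 0.2767 = 1819.1 t N.

1820 t N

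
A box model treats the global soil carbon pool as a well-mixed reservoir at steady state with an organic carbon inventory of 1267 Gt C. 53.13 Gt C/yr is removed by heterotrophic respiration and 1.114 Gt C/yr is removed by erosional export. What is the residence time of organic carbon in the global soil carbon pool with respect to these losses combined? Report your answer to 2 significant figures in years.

Total removal = 53.13 + 1.114 = 54.244 Gt C/yr.
τ = M / ΣF_out = 1267 / 54.244 = 23.36 yr.

23 yr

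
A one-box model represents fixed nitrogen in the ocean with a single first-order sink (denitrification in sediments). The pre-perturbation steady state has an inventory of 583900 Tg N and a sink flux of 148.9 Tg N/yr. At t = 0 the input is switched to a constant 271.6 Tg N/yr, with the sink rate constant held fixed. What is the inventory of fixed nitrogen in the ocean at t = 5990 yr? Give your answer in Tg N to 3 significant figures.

Residence time τ = M₀/F₀ = 3921 yr. The eventual steady state is M_∞ = M₀·(F₁/F₀) = 583900 × 271.6/148.9 = 1.0651×10^6 Tg N.
The anomaly ΔM(t) = M(t) − M_∞ decays as ΔM₀·e^(−t/τ) with ΔM₀ = 583900 − 1.0651×10^6 = −481200 Tg N.
At t = 5990 yr, e^(−t/τ) = e^(−1.528) = 0.2171, so ΔM = −104400 Tg N and M = 1.0651×10^6 − 104400 = 960610 Tg N.

961000 Tg N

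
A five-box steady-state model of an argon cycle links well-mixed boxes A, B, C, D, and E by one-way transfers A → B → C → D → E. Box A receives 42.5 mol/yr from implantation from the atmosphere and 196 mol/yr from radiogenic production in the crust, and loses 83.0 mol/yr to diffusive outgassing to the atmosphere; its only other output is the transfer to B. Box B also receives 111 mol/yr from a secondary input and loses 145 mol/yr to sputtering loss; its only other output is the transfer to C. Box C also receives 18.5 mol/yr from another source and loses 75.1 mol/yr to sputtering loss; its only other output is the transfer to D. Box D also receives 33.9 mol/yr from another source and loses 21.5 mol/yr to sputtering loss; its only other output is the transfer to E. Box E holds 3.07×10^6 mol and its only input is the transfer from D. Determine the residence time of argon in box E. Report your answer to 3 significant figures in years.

Box A: F(A→B) = (42.5 + 196) − 83.0 = 155.50 mol/yr.
Box B: F(B→C) = (155.50 + 111) − 145 = 121.50 mol/yr.
Box C: F(C→D) = (121.50 + 18.5) − 75.1 = 64.900 mol/yr.
Box D: F(D→E) = (64.900 + 33.9) − 21.5 = 77.300 mol/yr.
Box E throughput = its input = 77.300 mol/yr; τ = 3.07×10^6 / 77.300 = 39720 yr.

39700 yr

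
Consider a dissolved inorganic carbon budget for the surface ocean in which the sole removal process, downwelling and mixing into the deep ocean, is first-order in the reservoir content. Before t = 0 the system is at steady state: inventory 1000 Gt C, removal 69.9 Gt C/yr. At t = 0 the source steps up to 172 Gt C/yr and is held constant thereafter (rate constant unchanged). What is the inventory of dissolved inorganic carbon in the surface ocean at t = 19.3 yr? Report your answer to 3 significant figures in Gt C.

2080 Gt C

The sink rate constant is k = F₀/M₀ = 69.9/1000 = 0.06990 yr⁻¹.
Solving dM/dt = F₁ − kM with M(0) = M₀ gives M(t) = F₁/k + (M₀ − F₁/k)·e^(−kt).
F₁/k = 172/0.06990 = 2460.7 Gt C; kt = 0.06990 × 19.3 = 1.349, e^(−kt) = 0.2595.
M(19.3) = 2460.7 + (1000 − 2460.7) × 0.2595 = 2460.7 − 379.0 = 2081.6 Gt C.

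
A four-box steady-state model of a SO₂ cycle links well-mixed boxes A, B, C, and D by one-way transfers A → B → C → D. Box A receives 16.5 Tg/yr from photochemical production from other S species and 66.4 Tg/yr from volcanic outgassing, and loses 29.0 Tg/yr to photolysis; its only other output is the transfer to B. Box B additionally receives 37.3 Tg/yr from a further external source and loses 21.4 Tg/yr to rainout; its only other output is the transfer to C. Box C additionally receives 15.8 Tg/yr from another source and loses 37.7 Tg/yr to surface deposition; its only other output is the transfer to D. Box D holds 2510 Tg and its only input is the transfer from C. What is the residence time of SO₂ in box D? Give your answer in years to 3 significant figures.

Box A: F(A→B) = (16.5 + 66.4) − 29.0 = 53.900 Tg/yr.
Box B: F(B→C) = (53.900 + 37.3) − 21.4 = 69.800 Tg/yr.
Box C: F(C→D) = (69.800 + 15.8) − 37.7 = 47.900 Tg/yr.
Box D throughput = its input = 47.900 Tg/yr; τ = 2510 / 47.900 = 52.40 yr.

52.4 yr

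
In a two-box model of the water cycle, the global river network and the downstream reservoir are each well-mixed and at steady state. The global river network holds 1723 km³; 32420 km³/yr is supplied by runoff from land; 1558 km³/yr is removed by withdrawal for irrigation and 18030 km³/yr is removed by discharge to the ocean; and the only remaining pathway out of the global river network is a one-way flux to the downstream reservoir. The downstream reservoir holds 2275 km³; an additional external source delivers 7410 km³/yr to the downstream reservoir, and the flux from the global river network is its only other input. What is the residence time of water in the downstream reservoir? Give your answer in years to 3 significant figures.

0.112 yr

Balance the global river network: ΣF_in = 32420 km³/yr.
Flux to the downstream reservoir = ΣF_in − (1558 + 18030) = 12832 km³/yr.
Total input to the downstream reservoir = 12832 + 7410 = 20242 km³/yr; at steady state this equals its total output.
τ = M / F = 2275 / 20242 = 0.1124 yr.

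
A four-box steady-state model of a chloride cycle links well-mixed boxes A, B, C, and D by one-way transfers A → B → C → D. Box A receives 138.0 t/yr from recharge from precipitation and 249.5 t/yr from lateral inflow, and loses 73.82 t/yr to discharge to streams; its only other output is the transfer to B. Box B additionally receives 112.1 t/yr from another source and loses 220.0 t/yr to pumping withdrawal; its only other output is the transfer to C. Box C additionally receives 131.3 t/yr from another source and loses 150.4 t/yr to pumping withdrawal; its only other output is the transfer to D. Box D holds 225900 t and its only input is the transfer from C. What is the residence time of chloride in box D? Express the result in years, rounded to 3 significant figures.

Box A: F(A→B) = (138.0 + 249.5) − 73.82 = 313.68 t/yr.
Box B: F(B→C) = (313.68 + 112.1) − 220.0 = 205.78 t/yr.
Box C: F(C→D) = (205.78 + 131.3) − 150.4 = 186.68 t/yr.
Box D throughput = its input = 186.68 t/yr; τ = 225900 / 186.68 = 1210 yr.

1210 yr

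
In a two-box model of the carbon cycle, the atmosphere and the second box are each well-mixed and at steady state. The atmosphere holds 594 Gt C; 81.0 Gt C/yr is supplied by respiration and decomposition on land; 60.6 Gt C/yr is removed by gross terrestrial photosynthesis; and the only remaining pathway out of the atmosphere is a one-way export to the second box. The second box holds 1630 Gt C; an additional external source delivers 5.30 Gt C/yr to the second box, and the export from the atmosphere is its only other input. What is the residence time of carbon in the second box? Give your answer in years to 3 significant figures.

63.4 yr

Balance the atmosphere: ΣF_in = 81.000 Gt C/yr.
Export to the second box = ΣF_in − (60.6) = 20.400 Gt C/yr.
Total input to the second box = 20.400 + 5.30 = 25.700 Gt C/yr; at steady state this equals its total output.
τ = M / F = 1630 / 25.700 = 63.42 yr.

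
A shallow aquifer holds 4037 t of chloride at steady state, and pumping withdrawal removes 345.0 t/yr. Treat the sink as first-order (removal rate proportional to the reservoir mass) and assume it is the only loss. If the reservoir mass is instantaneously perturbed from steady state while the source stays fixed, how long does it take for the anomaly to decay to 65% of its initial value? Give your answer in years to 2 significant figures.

For a linear reservoir the anomaly decays as exp(−t/τ) with τ = M/F = 4037/345.0 = 11.70 yr.
exp(−t/τ) = 0.65 ⇒ t = −τ ln(0.65) = 11.70 × 0.4308 = 5.041 yr.

5.0 yr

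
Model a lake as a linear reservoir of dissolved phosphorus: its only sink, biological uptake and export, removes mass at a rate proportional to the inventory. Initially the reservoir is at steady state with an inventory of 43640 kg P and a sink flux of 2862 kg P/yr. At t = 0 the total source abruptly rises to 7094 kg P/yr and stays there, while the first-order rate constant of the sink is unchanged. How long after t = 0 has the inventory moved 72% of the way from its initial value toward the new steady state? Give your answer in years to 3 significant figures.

τ = M₀/F₀ = 43640/2862 = 15.25 yr.
The remaining gap fraction is e^(−t/τ); 72% covered ⇒ e^(−t/τ) = 0.280.
t = −τ ln(0.280) = 15.25 × 1.273 = 19.41 yr.

19.4 yr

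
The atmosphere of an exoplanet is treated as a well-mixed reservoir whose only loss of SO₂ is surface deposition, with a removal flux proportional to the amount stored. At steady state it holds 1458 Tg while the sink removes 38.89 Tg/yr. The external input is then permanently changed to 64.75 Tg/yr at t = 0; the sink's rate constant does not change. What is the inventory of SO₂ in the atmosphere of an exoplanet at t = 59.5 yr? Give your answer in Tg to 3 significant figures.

2230 Tg

τ = M₀/F₀ = 1458/38.89 = 37.49 yr; rate constant k = 1/τ.
New steady state M_∞ = F₁/k = F₁·τ = 64.75 × 37.49 = 2427.5 Tg.
M(t) = M_∞ + (M₀ − M_∞)·e^(−t/τ); t/τ = 59.5/37.49 = 1.587, so e^(−t/τ) = 0.2045.
M(t) = 2427.5 − 969.5 × 0.2045 = 2229.2 Tg.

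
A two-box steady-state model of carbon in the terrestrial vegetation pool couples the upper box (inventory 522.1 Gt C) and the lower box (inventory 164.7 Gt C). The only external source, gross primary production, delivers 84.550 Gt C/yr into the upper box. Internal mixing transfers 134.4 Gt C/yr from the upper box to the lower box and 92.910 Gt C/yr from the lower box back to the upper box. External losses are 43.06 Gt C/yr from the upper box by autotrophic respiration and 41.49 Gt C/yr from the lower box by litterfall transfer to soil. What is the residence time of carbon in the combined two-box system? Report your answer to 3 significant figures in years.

Residence time in the combined system uses the total inventory and the total *external* removal — internal exchanges between the two boxes cancel.
M_total = 522.1 + 164.7 = 686.80 Gt C.
ΣF_external_out = 43.06 + 41.49 = 84.550 Gt C/yr.
τ = M_total / ΣF_ext = 686.80 / 84.550 = 8.123 yr.

8.12 yr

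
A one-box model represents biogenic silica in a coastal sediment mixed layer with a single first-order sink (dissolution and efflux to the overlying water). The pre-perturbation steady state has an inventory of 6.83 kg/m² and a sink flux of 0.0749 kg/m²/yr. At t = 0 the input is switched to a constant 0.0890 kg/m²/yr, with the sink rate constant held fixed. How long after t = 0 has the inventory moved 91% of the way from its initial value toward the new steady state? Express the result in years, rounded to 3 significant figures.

τ = M₀/F₀ = 6.83/0.0749 = 91.19 yr.
The remaining gap fraction is e^(−t/τ); 91% covered ⇒ e^(−t/τ) = 0.0900.
t = −τ ln(0.0900) = 91.19 × 2.408 = 219.6 yr.

220 yr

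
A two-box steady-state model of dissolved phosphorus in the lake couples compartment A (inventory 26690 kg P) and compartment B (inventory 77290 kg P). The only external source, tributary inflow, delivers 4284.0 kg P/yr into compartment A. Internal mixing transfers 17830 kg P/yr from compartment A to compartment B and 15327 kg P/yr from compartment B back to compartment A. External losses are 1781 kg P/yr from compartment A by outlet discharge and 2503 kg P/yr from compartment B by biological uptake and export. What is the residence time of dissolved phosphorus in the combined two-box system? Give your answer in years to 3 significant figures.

For the system as a whole, the A↔B exchange is internal and contributes nothing to the throughput; only the external sinks remove mass.
M_total = 26690 + 77290 = 103980 kg P.
ΣF_external_out = 1781 + 2503 = 4284.0 kg P/yr.
τ = M_total / ΣF_ext = 103980 / 4284.0 = 24.27 yr.

24.3 yr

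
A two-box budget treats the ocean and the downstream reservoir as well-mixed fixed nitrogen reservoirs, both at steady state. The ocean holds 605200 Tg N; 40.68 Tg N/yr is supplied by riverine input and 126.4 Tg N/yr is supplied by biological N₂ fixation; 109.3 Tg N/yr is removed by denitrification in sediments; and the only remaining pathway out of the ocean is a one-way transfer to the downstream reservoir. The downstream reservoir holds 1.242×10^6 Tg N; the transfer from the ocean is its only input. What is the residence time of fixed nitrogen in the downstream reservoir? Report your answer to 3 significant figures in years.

Balance the ocean: ΣF_in = 40.68 + 126.4 = 167.08 Tg N/yr.
Transfer to the downstream reservoir = ΣF_in − (109.3) = 57.780 Tg N/yr.
At steady state the output of the downstream reservoir equals its input, 57.780 Tg N/yr.
τ = M / F = 1.242×10^6 / 57.780 = 21500 yr.

21500 yr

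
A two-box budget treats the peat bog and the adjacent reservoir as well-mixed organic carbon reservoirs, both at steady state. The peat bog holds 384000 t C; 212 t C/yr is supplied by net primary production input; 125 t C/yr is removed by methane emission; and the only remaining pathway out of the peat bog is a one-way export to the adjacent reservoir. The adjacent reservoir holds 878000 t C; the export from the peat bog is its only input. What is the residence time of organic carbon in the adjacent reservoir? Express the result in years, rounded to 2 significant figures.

10000 yr

Balance the peat bog: ΣF_in = 212.00 t C/yr.
Export to the adjacent reservoir = ΣF_in − (125) = 87.000 t C/yr.
At steady state the output of the adjacent reservoir equals its input, 87.000 t C/yr.
τ = M / F = 878000 / 87.000 = 10090 yr.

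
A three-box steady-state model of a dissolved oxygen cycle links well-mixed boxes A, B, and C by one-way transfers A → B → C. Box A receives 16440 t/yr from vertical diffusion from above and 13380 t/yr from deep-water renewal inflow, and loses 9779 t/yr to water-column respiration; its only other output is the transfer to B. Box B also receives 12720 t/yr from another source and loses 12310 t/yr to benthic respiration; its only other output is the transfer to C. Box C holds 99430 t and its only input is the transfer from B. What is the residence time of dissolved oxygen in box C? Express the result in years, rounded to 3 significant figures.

4.86 yr

Box A: F(A→B) = (16440 + 13380) − 9779 = 20041 t/yr.
Box B: F(B→C) = (20041 + 12720) − 12310 = 20451 t/yr.
Box C throughput = its input = 20451 t/yr; τ = 99430 / 20451 = 4.862 yr.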